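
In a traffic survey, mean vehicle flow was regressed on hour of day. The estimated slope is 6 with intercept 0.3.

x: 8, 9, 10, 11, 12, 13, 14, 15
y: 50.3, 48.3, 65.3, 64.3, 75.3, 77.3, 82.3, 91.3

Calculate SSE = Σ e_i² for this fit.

SSE = 84

x=8: ŷ = 0.3 + 6·8 = 48.3; e = 50.3 − 48.3 = 2
x=9: ŷ = 0.3 + 6·9 = 54.3; e = 48.3 − 54.3 = -6
x=10: ŷ = 0.3 + 6·10 = 60.3; e = 65.3 − 60.3 = 5
x=11: ŷ = 0.3 + 6·11 = 66.3; e = 64.3 − 66.3 = -2
x=12: ŷ = 0.3 + 6·12 = 72.3; e = 75.3 − 72.3 = 3
x=13: ŷ = 0.3 + 6·13 = 78.3; e = 77.3 − 78.3 = -1
x=14: ŷ = 0.3 + 6·14 = 84.3; e = 82.3 − 84.3 = -2
x=15: ŷ = 0.3 + 6·15 = 90.3; e = 91.3 − 90.3 = 1
SSE = 4 + 36 + 25 + 4 + 9 + 1 + 4 + 1 = 84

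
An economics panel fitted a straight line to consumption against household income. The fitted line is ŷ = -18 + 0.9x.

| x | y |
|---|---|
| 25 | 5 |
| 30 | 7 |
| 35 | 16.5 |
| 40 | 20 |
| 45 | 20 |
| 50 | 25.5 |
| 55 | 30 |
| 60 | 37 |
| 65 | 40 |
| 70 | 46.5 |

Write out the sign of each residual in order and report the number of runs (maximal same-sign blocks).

x=25: ŷ = -18 + 0.9·25 = 4.5; e = 5 − 4.5 = 0.5
x=30: ŷ = -18 + 0.9·30 = 9; e = 7 − 9 = -2
x=35: ŷ = -18 + 0.9·35 = 13.5; e = 16.5 − 13.5 = 3
x=40: ŷ = -18 + 0.9·40 = 18; e = 20 − 18 = 2
x=45: ŷ = -18 + 0.9·45 = 22.5; e = 20 − 22.5 = -2.5
x=50: ŷ = -18 + 0.9·50 = 27; e = 25.5 − 27 = -1.5
x=55: ŷ = -18 + 0.9·55 = 31.5; e = 30 − 31.5 = -1.5
x=60: ŷ = -18 + 0.9·60 = 36; e = 37 − 36 = 1
x=65: ŷ = -18 + 0.9·65 = 40.5; e = 40 − 40.5 = -0.5
x=70: ŷ = -18 + 0.9·70 = 45; e = 46.5 − 45 = 1.5
Signs: + − + + − − − + − +
Runs: +×1, −×1, +×2, −×3, +×1, −×1, +×1 → 7

7 runs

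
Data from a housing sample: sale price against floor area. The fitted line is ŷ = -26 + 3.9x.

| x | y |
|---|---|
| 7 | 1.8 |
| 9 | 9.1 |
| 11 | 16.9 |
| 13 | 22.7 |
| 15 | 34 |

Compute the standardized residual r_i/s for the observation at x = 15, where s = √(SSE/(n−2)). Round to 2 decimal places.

1.02

x=7: ŷ = -26 + 3.9·7 = 1.3; r = 1.8 − 1.3 = 0.5
x=9: ŷ = -26 + 3.9·9 = 9.1; r = 9.1 − 9.1 = 0
x=11: ŷ = -26 + 3.9·11 = 16.9; r = 16.9 − 16.9 = 0
x=13: ŷ = -26 + 3.9·13 = 24.7; r = 22.7 − 24.7 = -2
x=15: ŷ = -26 + 3.9·15 = 32.5; r = 34 − 32.5 = 1.5
SSE = 0.25 + 0 + 0 + 4 + 2.25 = 6.5
s = √(6.5/3) = 1.47196
r/s = 1.5 / 1.47196 = 1.02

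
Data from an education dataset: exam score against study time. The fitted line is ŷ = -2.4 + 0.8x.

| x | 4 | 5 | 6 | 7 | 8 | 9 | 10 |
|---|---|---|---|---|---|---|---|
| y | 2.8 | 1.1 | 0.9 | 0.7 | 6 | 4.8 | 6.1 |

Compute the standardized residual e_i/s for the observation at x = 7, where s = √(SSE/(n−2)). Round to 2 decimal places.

x=4: ŷ = -2.4 + 0.8·4 = 0.8; e = 2.8 − 0.8 = 2
x=5: ŷ = -2.4 + 0.8·5 = 1.6; e = 1.1 − 1.6 = -0.5
x=6: ŷ = -2.4 + 0.8·6 = 2.4; e = 0.9 − 2.4 = -1.5
x=7: ŷ = -2.4 + 0.8·7 = 3.2; e = 0.7 − 3.2 = -2.5
x=8: ŷ = -2.4 + 0.8·8 = 4; e = 6 − 4 = 2
x=9: ŷ = -2.4 + 0.8·9 = 4.8; e = 4.8 − 4.8 = 0
x=10: ŷ = -2.4 + 0.8·10 = 5.6; e = 6.1 − 5.6 = 0.5
SSE = 4 + 0.25 + 2.25 + 6.25 + 4 + 0 + 0.25 = 17
s = √(17/5) = 1.84391
e/s = -2.5 / 1.84391 = -1.36

-1.36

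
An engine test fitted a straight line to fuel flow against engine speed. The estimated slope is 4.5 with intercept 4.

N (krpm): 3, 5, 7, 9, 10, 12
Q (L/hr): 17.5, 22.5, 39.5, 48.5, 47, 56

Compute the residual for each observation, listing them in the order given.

N=3: ŷ = 4 + 4.5·3 = 17.5; e = 17.5 − 17.5 = 0
N=5: ŷ = 4 + 4.5·5 = 26.5; e = 22.5 − 26.5 = -4
N=7: ŷ = 4 + 4.5·7 = 35.5; e = 39.5 − 35.5 = 4
N=9: ŷ = 4 + 4.5·9 = 44.5; e = 48.5 − 44.5 = 4
N=10: ŷ = 4 + 4.5·10 = 49; e = 47 − 49 = -2
N=12: ŷ = 4 + 4.5·12 = 58; e = 56 − 58 = -2

0, -4, 4, 4, -2, -2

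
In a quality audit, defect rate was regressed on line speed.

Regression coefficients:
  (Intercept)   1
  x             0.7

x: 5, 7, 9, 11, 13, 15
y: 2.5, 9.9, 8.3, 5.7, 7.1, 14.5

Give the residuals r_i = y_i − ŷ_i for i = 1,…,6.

x=5: ŷ = 1 + 0.7·5 = 4.5; r = 2.5 − 4.5 = -2
x=7: ŷ = 1 + 0.7·7 = 5.9; r = 9.9 − 5.9 = 4
x=9: ŷ = 1 + 0.7·9 = 7.3; r = 8.3 − 7.3 = 1
x=11: ŷ = 1 + 0.7·11 = 8.7; r = 5.7 − 8.7 = -3
x=13: ŷ = 1 + 0.7·13 = 10.1; r = 7.1 − 10.1 = -3
x=15: ŷ = 1 + 0.7·15 = 11.5; r = 14.5 − 11.5 = 3

-2, 4, 1, -3, -3, 3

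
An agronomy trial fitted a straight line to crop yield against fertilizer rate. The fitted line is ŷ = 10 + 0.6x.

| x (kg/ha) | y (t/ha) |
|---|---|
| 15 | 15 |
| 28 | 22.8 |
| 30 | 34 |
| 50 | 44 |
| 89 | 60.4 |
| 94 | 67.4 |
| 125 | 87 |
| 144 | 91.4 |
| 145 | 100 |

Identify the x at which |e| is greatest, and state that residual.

x=15: ŷ = 10 + 0.6·15 = 19; e = 15 − 19 = -4
x=28: ŷ = 10 + 0.6·28 = 26.8; e = 22.8 − 26.8 = -4
x=30: ŷ = 10 + 0.6·30 = 28; e = 34 − 28 = 6
x=50: ŷ = 10 + 0.6·50 = 40; e = 44 − 40 = 4
x=89: ŷ = 10 + 0.6·89 = 63.4; e = 60.4 − 63.4 = -3
x=94: ŷ = 10 + 0.6·94 = 66.4; e = 67.4 − 66.4 = 1
x=125: ŷ = 10 + 0.6·125 = 85; e = 87 − 85 = 2
x=144: ŷ = 10 + 0.6·144 = 96.4; e = 91.4 − 96.4 = -5
x=145: ŷ = 10 + 0.6·145 = 97; e = 100 − 97 = 3
Largest |e| is 6 at x = 30, residual 6.

x = 30, e = 6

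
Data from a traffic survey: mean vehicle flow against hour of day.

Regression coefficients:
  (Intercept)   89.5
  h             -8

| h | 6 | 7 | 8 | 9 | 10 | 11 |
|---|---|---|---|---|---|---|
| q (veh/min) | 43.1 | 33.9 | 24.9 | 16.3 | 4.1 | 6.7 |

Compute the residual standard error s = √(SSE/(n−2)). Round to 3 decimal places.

s = 3.896

h=6: q̂ = 89.5 − 8·6 = 41.5; r = 43.1 − 41.5 = 1.6
h=7: q̂ = 89.5 − 8·7 = 33.5; r = 33.9 − 33.5 = 0.4
h=8: q̂ = 89.5 − 8·8 = 25.5; r = 24.9 − 25.5 = -0.6
h=9: q̂ = 89.5 − 8·9 = 17.5; r = 16.3 − 17.5 = -1.2
h=10: q̂ = 89.5 − 8·10 = 9.5; r = 4.1 − 9.5 = -5.4
h=11: q̂ = 89.5 − 8·11 = 1.5; r = 6.7 − 1.5 = 5.2
SSE = 2.56 + 0.16 + 0.36 + 1.44 + 29.16 + 27.04 = 60.72
s = √(60.72/4) = √15.18 ≈ 3.896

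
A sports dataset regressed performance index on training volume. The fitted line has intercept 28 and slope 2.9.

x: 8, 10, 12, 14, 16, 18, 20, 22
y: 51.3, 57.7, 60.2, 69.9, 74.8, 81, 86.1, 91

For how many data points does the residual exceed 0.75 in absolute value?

x=8: ŷ = 28 + 2.9·8 = 51.2; r = 51.3 − 51.2 = 0.1
x=10: ŷ = 28 + 2.9·10 = 57; r = 57.7 − 57 = 0.7
x=12: ŷ = 28 + 2.9·12 = 62.8; r = 60.2 − 62.8 = -2.6
x=14: ŷ = 28 + 2.9·14 = 68.6; r = 69.9 − 68.6 = 1.3
x=16: ŷ = 28 + 2.9·16 = 74.4; r = 74.8 − 74.4 = 0.4
x=18: ŷ = 28 + 2.9·18 = 80.2; r = 81 − 80.2 = 0.8
x=20: ŷ = 28 + 2.9·20 = 86; r = 86.1 − 86 = 0.1
x=22: ŷ = 28 + 2.9·22 = 91.8; r = 91 − 91.8 = -0.8
|r| > 0.75: x=12 (|r|=2.6), x=14 (|r|=1.3), x=18 (|r|=0.8), x=22 (|r|=0.8) → 4

4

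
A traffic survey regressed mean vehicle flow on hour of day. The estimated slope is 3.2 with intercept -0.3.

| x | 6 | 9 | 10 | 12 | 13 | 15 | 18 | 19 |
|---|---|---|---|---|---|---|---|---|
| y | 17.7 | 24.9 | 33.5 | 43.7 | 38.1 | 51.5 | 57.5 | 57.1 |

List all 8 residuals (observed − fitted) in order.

-1.2, -3.6, 1.8, 5.6, -3.2, 3.8, 0.2, -3.4

x=6: ŷ = -0.3 + 3.2·6 = 18.9; e = 17.7 − 18.9 = -1.2
x=9: ŷ = -0.3 + 3.2·9 = 28.5; e = 24.9 − 28.5 = -3.6
x=10: ŷ = -0.3 + 3.2·10 = 31.7; e = 33.5 − 31.7 = 1.8
x=12: ŷ = -0.3 + 3.2·12 = 38.1; e = 43.7 − 38.1 = 5.6
x=13: ŷ = -0.3 + 3.2·13 = 41.3; e = 38.1 − 41.3 = -3.2
x=15: ŷ = -0.3 + 3.2·15 = 47.7; e = 51.5 − 47.7 = 3.8
x=18: ŷ = -0.3 + 3.2·18 = 57.3; e = 57.5 − 57.3 = 0.2
x=19: ŷ = -0.3 + 3.2·19 = 60.5; e = 57.1 − 60.5 = -3.4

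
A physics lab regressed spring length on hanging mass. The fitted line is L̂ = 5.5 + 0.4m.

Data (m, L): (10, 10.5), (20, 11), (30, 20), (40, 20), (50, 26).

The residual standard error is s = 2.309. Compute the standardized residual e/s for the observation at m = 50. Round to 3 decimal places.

0.217

L̂ = 5.5 + 0.4·50 = 25.5
e = 26 − 25.5 = 0.5
e/s = 0.5 / 2.309 = 0.217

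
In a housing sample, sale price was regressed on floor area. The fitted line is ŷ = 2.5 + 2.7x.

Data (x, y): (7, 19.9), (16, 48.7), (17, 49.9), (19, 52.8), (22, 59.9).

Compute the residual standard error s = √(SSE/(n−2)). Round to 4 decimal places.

s = 2.4833

x=7: ŷ = 2.5 + 2.7·7 = 21.4; r = 19.9 − 21.4 = -1.5
x=16: ŷ = 2.5 + 2.7·16 = 45.7; r = 48.7 − 45.7 = 3
x=17: ŷ = 2.5 + 2.7·17 = 48.4; r = 49.9 − 48.4 = 1.5
x=19: ŷ = 2.5 + 2.7·19 = 53.8; r = 52.8 − 53.8 = -1
x=22: ŷ = 2.5 + 2.7·22 = 61.9; r = 59.9 − 61.9 = -2
SSE = 2.25 + 9 + 2.25 + 1 + 4 = 18.5
s = √(18.5/3) = √6.16667 ≈ 2.4833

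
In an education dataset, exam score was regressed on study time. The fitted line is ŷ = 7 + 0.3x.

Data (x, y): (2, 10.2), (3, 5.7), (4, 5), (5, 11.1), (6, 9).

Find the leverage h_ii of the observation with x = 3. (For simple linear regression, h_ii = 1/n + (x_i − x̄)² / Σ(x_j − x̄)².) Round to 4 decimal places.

x̄ = (2 + 3 + 4 + 5 + 6)/5 = 4
Σ(x − x̄)² = 4 + 1 + 0 + 1 + 4 = 10
h = 1/5 + (-1)²/10 = 0.2 + 0.1 = 0.3000

h = 0.3000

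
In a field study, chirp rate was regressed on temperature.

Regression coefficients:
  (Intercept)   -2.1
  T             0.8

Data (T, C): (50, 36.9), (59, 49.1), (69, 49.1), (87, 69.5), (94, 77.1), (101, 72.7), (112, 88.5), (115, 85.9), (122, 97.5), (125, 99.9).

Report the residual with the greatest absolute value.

T=50: Ĉ = -2.1 + 0.8·50 = 37.9; e = 36.9 − 37.9 = -1
T=59: Ĉ = -2.1 + 0.8·59 = 45.1; e = 49.1 − 45.1 = 4
T=69: Ĉ = -2.1 + 0.8·69 = 53.1; e = 49.1 − 53.1 = -4
T=87: Ĉ = -2.1 + 0.8·87 = 67.5; e = 69.5 − 67.5 = 2
T=94: Ĉ = -2.1 + 0.8·94 = 73.1; e = 77.1 − 73.1 = 4
T=101: Ĉ = -2.1 + 0.8·101 = 78.7; e = 72.7 − 78.7 = -6
T=112: Ĉ = -2.1 + 0.8·112 = 87.5; e = 88.5 − 87.5 = 1
T=115: Ĉ = -2.1 + 0.8·115 = 89.9; e = 85.9 − 89.9 = -4
T=122: Ĉ = -2.1 + 0.8·122 = 95.5; e = 97.5 − 95.5 = 2
T=125: Ĉ = -2.1 + 0.8·125 = 97.9; e = 99.9 − 97.9 = 2
Largest |e| is 6 at T = 101, residual -6.

e = -6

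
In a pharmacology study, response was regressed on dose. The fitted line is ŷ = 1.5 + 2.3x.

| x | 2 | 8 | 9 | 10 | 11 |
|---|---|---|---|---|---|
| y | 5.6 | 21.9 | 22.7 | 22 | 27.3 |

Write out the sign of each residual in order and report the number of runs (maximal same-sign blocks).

4 runs

x=2: ŷ = 1.5 + 2.3·2 = 6.1; r = 5.6 − 6.1 = -0.5
x=8: ŷ = 1.5 + 2.3·8 = 19.9; r = 21.9 − 19.9 = 2
x=9: ŷ = 1.5 + 2.3·9 = 22.2; r = 22.7 − 22.2 = 0.5
x=10: ŷ = 1.5 + 2.3·10 = 24.5; r = 22 − 24.5 = -2.5
x=11: ŷ = 1.5 + 2.3·11 = 26.8; r = 27.3 − 26.8 = 0.5
Signs: − + + − +
Runs: −×1, +×2, −×1, +×1 → 4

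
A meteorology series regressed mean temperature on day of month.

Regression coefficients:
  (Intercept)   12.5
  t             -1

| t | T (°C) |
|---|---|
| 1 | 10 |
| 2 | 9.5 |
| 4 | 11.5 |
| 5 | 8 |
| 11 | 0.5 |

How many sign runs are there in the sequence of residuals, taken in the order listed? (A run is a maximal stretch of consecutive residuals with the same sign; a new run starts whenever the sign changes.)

t=1: T̂ = 12.5 − 1 = 11.5; r = 10 − 11.5 = -1.5
t=2: T̂ = 12.5 − 2 = 10.5; r = 9.5 − 10.5 = -1
t=4: T̂ = 12.5 − 4 = 8.5; r = 11.5 − 8.5 = 3
t=5: T̂ = 12.5 − 5 = 7.5; r = 8 − 7.5 = 0.5
t=11: T̂ = 12.5 − 11 = 1.5; r = 0.5 − 1.5 = -1
Signs: − − + + −
Runs: −×2, +×2, −×1 → 3

3 runs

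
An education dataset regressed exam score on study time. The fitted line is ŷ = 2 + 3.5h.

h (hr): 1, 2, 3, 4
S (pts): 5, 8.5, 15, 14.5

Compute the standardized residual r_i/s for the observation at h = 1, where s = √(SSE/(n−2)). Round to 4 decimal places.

h=1: ŷ = 2 + 3.5·1 = 5.5; r = 5 − 5.5 = -0.5
h=2: ŷ = 2 + 3.5·2 = 9; r = 8.5 − 9 = -0.5
h=3: ŷ = 2 + 3.5·3 = 12.5; r = 15 − 12.5 = 2.5
h=4: ŷ = 2 + 3.5·4 = 16; r = 14.5 − 16 = -1.5
SSE = 0.25 + 0.25 + 6.25 + 2.25 = 9
s = √(9/2) = 2.12132
r/s = -0.5 / 2.12132 = -0.2357

-0.2357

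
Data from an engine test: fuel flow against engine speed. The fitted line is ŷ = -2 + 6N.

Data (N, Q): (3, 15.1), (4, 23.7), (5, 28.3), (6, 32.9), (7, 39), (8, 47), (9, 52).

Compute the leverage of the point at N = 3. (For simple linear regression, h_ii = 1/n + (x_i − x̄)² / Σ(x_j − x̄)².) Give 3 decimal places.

h = 0.464

N̄ = (3 + 4 + 5 + 6 + 7 + 8 + 9)/7 = 6
Σ(N − N̄)² = 9 + 4 + 1 + 0 + 1 + 4 + 9 = 28
h = 1/7 + (-3)²/28 = 0.142857 + 0.321429 = 0.464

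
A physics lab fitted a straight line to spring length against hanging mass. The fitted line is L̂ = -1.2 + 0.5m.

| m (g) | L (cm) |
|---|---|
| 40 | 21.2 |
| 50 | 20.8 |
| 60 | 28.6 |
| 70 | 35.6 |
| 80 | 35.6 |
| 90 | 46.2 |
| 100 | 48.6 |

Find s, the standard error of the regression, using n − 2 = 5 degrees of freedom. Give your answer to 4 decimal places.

s = 2.6107

m=40: L̂ = -1.2 + 0.5·40 = 18.8; e = 21.2 − 18.8 = 2.4
m=50: L̂ = -1.2 + 0.5·50 = 23.8; e = 20.8 − 23.8 = -3
m=60: L̂ = -1.2 + 0.5·60 = 28.8; e = 28.6 − 28.8 = -0.2
m=70: L̂ = -1.2 + 0.5·70 = 33.8; e = 35.6 − 33.8 = 1.8
m=80: L̂ = -1.2 + 0.5·80 = 38.8; e = 35.6 − 38.8 = -3.2
m=90: L̂ = -1.2 + 0.5·90 = 43.8; e = 46.2 − 43.8 = 2.4
m=100: L̂ = -1.2 + 0.5·100 = 48.8; e = 48.6 − 48.8 = -0.2
SSE = 5.76 + 9 + 0.04 + 3.24 + 10.24 + 5.76 + 0.04 = 34.08
s = √(34.08/5) = √6.816 ≈ 2.6107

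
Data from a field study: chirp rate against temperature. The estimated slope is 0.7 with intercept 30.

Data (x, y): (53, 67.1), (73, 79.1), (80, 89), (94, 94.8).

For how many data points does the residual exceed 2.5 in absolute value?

x=53: ŷ = 30 + 0.7·53 = 67.1; r = 67.1 − 67.1 = 0
x=73: ŷ = 30 + 0.7·73 = 81.1; r = 79.1 − 81.1 = -2
x=80: ŷ = 30 + 0.7·80 = 86; r = 89 − 86 = 3
x=94: ŷ = 30 + 0.7·94 = 95.8; r = 94.8 − 95.8 = -1
|r| > 2.5: x=80 (|r|=3) → 1

1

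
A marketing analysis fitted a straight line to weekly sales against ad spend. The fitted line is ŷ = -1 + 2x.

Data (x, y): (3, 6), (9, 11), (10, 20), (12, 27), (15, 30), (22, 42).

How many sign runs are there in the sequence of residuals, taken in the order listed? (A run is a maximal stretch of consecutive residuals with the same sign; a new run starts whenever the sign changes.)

x=3: ŷ = -1 + 2·3 = 5; e = 6 − 5 = 1
x=9: ŷ = -1 + 2·9 = 17; e = 11 − 17 = -6
x=10: ŷ = -1 + 2·10 = 19; e = 20 − 19 = 1
x=12: ŷ = -1 + 2·12 = 23; e = 27 − 23 = 4
x=15: ŷ = -1 + 2·15 = 29; e = 30 − 29 = 1
x=22: ŷ = -1 + 2·22 = 43; e = 42 − 43 = -1
Signs: + − + + + −
Runs: +×1, −×1, +×3, −×1 → 4

4 runs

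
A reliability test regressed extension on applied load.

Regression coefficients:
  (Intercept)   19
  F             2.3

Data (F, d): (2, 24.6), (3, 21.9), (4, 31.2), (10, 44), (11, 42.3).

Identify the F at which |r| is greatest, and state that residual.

F = 3, r = -4

F=2: ŷ = 19 + 2.3·2 = 23.6; r = 24.6 − 23.6 = 1
F=3: ŷ = 19 + 2.3·3 = 25.9; r = 21.9 − 25.9 = -4
F=4: ŷ = 19 + 2.3·4 = 28.2; r = 31.2 − 28.2 = 3
F=10: ŷ = 19 + 2.3·10 = 42; r = 44 − 42 = 2
F=11: ŷ = 19 + 2.3·11 = 44.3; r = 42.3 − 44.3 = -2
Largest |r| is 4 at F = 3, residual -4.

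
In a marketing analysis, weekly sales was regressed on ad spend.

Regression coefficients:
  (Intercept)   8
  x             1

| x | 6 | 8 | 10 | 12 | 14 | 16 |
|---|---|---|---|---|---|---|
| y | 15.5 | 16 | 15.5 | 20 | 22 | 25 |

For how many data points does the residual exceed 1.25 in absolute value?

x=6: ŷ = 8 + 6 = 14; r = 15.5 − 14 = 1.5
x=8: ŷ = 8 + 8 = 16; r = 16 − 16 = 0
x=10: ŷ = 8 + 10 = 18; r = 15.5 − 18 = -2.5
x=12: ŷ = 8 + 12 = 20; r = 20 − 20 = 0
x=14: ŷ = 8 + 14 = 22; r = 22 − 22 = 0
x=16: ŷ = 8 + 16 = 24; r = 25 − 24 = 1
|r| > 1.25: x=6 (|r|=1.5), x=10 (|r|=2.5) → 2

2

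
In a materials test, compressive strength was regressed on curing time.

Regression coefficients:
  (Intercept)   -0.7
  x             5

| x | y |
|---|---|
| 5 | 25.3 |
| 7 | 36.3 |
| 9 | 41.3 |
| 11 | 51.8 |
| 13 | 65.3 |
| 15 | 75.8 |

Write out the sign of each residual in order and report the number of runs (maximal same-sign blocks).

x=5: ŷ = -0.7 + 5·5 = 24.3; r = 25.3 − 24.3 = 1
x=7: ŷ = -0.7 + 5·7 = 34.3; r = 36.3 − 34.3 = 2
x=9: ŷ = -0.7 + 5·9 = 44.3; r = 41.3 − 44.3 = -3
x=11: ŷ = -0.7 + 5·11 = 54.3; r = 51.8 − 54.3 = -2.5
x=13: ŷ = -0.7 + 5·13 = 64.3; r = 65.3 − 64.3 = 1
x=15: ŷ = -0.7 + 5·15 = 74.3; r = 75.8 − 74.3 = 1.5
Signs: + + − − + +
Runs: +×2, −×2, +×2 → 3

3 runs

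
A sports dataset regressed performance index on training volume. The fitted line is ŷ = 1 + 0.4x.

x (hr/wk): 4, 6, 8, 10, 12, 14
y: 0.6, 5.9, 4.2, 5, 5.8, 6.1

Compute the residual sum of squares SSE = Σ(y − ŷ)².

x=4: ŷ = 1 + 0.4·4 = 2.6; e = 0.6 − 2.6 = -2
x=6: ŷ = 1 + 0.4·6 = 3.4; e = 5.9 − 3.4 = 2.5
x=8: ŷ = 1 + 0.4·8 = 4.2; e = 4.2 − 4.2 = 0
x=10: ŷ = 1 + 0.4·10 = 5; e = 5 − 5 = 0
x=12: ŷ = 1 + 0.4·12 = 5.8; e = 5.8 − 5.8 = 0
x=14: ŷ = 1 + 0.4·14 = 6.6; e = 6.1 − 6.6 = -0.5
SSE = 4 + 6.25 + 0 + 0 + 0 + 0.25 = 10.5

SSE = 10.5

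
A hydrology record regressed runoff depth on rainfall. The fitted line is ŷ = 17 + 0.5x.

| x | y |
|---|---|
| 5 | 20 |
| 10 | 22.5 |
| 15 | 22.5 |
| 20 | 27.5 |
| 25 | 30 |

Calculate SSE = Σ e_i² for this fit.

SSE = 5

x=5: ŷ = 17 + 0.5·5 = 19.5; e = 20 − 19.5 = 0.5
x=10: ŷ = 17 + 0.5·10 = 22; e = 22.5 − 22 = 0.5
x=15: ŷ = 17 + 0.5·15 = 24.5; e = 22.5 − 24.5 = -2
x=20: ŷ = 17 + 0.5·20 = 27; e = 27.5 − 27 = 0.5
x=25: ŷ = 17 + 0.5·25 = 29.5; e = 30 − 29.5 = 0.5
SSE = 0.25 + 0.25 + 4 + 0.25 + 0.25 = 5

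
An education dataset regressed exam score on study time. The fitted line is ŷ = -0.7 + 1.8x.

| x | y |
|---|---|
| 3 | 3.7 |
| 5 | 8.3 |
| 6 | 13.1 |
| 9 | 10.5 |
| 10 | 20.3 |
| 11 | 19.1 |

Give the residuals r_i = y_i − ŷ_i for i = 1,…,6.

x=3: ŷ = -0.7 + 1.8·3 = 4.7; r = 3.7 − 4.7 = -1
x=5: ŷ = -0.7 + 1.8·5 = 8.3; r = 8.3 − 8.3 = 0
x=6: ŷ = -0.7 + 1.8·6 = 10.1; r = 13.1 − 10.1 = 3
x=9: ŷ = -0.7 + 1.8·9 = 15.5; r = 10.5 − 15.5 = -5
x=10: ŷ = -0.7 + 1.8·10 = 17.3; r = 20.3 − 17.3 = 3
x=11: ŷ = -0.7 + 1.8·11 = 19.1; r = 19.1 − 19.1 = 0

-1, 0, 3, -5, 3, 0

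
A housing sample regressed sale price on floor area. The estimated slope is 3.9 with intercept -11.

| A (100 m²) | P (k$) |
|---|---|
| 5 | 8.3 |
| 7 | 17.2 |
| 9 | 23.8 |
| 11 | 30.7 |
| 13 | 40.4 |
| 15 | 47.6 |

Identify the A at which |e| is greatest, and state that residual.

A = 11, e = -1.2

A=5: ŷ = -11 + 3.9·5 = 8.5; e = 8.3 − 8.5 = -0.2
A=7: ŷ = -11 + 3.9·7 = 16.3; e = 17.2 − 16.3 = 0.9
A=9: ŷ = -11 + 3.9·9 = 24.1; e = 23.8 − 24.1 = -0.3
A=11: ŷ = -11 + 3.9·11 = 31.9; e = 30.7 − 31.9 = -1.2
A=13: ŷ = -11 + 3.9·13 = 39.7; e = 40.4 − 39.7 = 0.7
A=15: ŷ = -11 + 3.9·15 = 47.5; e = 47.6 − 47.5 = 0.1
Largest |e| is 1.2 at A = 11, residual -1.2.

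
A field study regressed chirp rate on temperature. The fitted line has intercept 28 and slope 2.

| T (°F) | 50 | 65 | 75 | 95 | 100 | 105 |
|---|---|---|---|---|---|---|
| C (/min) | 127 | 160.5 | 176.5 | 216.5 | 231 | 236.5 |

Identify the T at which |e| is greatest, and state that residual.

T = 100, e = 3

T=50: ŷ = 28 + 2·50 = 128; e = 127 − 128 = -1
T=65: ŷ = 28 + 2·65 = 158; e = 160.5 − 158 = 2.5
T=75: ŷ = 28 + 2·75 = 178; e = 176.5 − 178 = -1.5
T=95: ŷ = 28 + 2·95 = 218; e = 216.5 − 218 = -1.5
T=100: ŷ = 28 + 2·100 = 228; e = 231 − 228 = 3
T=105: ŷ = 28 + 2·105 = 238; e = 236.5 − 238 = -1.5
Largest |e| is 3 at T = 100, residual 3.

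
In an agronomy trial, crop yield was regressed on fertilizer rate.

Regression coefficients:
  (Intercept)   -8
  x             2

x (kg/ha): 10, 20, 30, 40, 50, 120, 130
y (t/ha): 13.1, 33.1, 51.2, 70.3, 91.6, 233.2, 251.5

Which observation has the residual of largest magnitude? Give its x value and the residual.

x=10: ŷ = -8 + 2·10 = 12; e = 13.1 − 12 = 1.1
x=20: ŷ = -8 + 2·20 = 32; e = 33.1 − 32 = 1.1
x=30: ŷ = -8 + 2·30 = 52; e = 51.2 − 52 = -0.8
x=40: ŷ = -8 + 2·40 = 72; e = 70.3 − 72 = -1.7
x=50: ŷ = -8 + 2·50 = 92; e = 91.6 − 92 = -0.4
x=120: ŷ = -8 + 2·120 = 232; e = 233.2 − 232 = 1.2
x=130: ŷ = -8 + 2·130 = 252; e = 251.5 − 252 = -0.5
Largest |e| is 1.7 at x = 40, residual -1.7.

x = 40, e = -1.7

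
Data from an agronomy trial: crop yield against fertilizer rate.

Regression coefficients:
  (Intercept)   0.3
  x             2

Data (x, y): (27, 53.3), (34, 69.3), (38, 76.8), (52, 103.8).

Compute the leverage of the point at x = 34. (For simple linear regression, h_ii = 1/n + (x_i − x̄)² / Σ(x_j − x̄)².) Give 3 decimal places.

x̄ = (27 + 34 + 38 + 52)/4 = 37.75
Σ(x − x̄)² = 115.562 + 14.0625 + 0.0625 + 203.062 = 332.75
h = 1/4 + (-3.75)²/332.75 = 0.25 + 0.0422615 = 0.292

h = 0.292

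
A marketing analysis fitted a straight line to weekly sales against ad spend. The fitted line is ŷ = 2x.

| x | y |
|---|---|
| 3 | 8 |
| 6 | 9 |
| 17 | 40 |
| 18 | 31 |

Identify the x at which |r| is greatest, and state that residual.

x = 17, r = 6

x=3: ŷ = 2·3 = 6; r = 8 − 6 = 2
x=6: ŷ = 2·6 = 12; r = 9 − 12 = -3
x=17: ŷ = 2·17 = 34; r = 40 − 34 = 6
x=18: ŷ = 2·18 = 36; r = 31 − 36 = -5
Largest |r| is 6 at x = 17, residual 6.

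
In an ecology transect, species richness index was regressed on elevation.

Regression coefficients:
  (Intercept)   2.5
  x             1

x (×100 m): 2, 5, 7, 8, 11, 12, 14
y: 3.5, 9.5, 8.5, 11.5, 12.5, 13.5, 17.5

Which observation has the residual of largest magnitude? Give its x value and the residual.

x=2: ŷ = 2.5 + 2 = 4.5; r = 3.5 − 4.5 = -1
x=5: ŷ = 2.5 + 5 = 7.5; r = 9.5 − 7.5 = 2
x=7: ŷ = 2.5 + 7 = 9.5; r = 8.5 − 9.5 = -1
x=8: ŷ = 2.5 + 8 = 10.5; r = 11.5 − 10.5 = 1
x=11: ŷ = 2.5 + 11 = 13.5; r = 12.5 − 13.5 = -1
x=12: ŷ = 2.5 + 12 = 14.5; r = 13.5 − 14.5 = -1
x=14: ŷ = 2.5 + 14 = 16.5; r = 17.5 − 16.5 = 1
Largest |r| is 2 at x = 5, residual 2.

x = 5, r = 2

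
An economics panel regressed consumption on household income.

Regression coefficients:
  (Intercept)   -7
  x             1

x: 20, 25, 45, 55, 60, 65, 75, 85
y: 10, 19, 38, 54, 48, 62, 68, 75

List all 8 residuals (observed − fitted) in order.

-3, 1, 0, 6, -5, 4, 0, -3

x=20: ŷ = -7 + 20 = 13; e = 10 − 13 = -3
x=25: ŷ = -7 + 25 = 18; e = 19 − 18 = 1
x=45: ŷ = -7 + 45 = 38; e = 38 − 38 = 0
x=55: ŷ = -7 + 55 = 48; e = 54 − 48 = 6
x=60: ŷ = -7 + 60 = 53; e = 48 − 53 = -5
x=65: ŷ = -7 + 65 = 58; e = 62 − 58 = 4
x=75: ŷ = -7 + 75 = 68; e = 68 − 68 = 0
x=85: ŷ = -7 + 85 = 78; e = 75 − 78 = -3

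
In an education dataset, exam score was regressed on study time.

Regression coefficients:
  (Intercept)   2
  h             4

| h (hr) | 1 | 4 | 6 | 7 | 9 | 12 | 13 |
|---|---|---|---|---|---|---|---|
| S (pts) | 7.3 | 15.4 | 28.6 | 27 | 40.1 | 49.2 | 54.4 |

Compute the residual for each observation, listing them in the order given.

1.3, -2.6, 2.6, -3, 2.1, -0.8, 0.4

h=1: ŷ = 2 + 4·1 = 6; r = 7.3 − 6 = 1.3
h=4: ŷ = 2 + 4·4 = 18; r = 15.4 − 18 = -2.6
h=6: ŷ = 2 + 4·6 = 26; r = 28.6 − 26 = 2.6
h=7: ŷ = 2 + 4·7 = 30; r = 27 − 30 = -3
h=9: ŷ = 2 + 4·9 = 38; r = 40.1 − 38 = 2.1
h=12: ŷ = 2 + 4·12 = 50; r = 49.2 − 50 = -0.8
h=13: ŷ = 2 + 4·13 = 54; r = 54.4 − 54 = 0.4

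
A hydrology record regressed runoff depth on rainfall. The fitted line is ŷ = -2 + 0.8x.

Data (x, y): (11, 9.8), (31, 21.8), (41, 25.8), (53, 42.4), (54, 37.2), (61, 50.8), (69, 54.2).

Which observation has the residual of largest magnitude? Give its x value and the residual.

x = 41, e = -5

x=11: ŷ = -2 + 0.8·11 = 6.8; e = 9.8 − 6.8 = 3
x=31: ŷ = -2 + 0.8·31 = 22.8; e = 21.8 − 22.8 = -1
x=41: ŷ = -2 + 0.8·41 = 30.8; e = 25.8 − 30.8 = -5
x=53: ŷ = -2 + 0.8·53 = 40.4; e = 42.4 − 40.4 = 2
x=54: ŷ = -2 + 0.8·54 = 41.2; e = 37.2 − 41.2 = -4
x=61: ŷ = -2 + 0.8·61 = 46.8; e = 50.8 − 46.8 = 4
x=69: ŷ = -2 + 0.8·69 = 53.2; e = 54.2 − 53.2 = 1
Largest |e| is 5 at x = 41, residual -5.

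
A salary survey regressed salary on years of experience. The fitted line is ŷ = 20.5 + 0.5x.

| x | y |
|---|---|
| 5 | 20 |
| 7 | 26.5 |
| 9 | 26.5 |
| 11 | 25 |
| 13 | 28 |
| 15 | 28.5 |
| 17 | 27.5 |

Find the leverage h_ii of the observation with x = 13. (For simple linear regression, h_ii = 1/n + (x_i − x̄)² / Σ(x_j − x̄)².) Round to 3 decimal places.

h = 0.179

x̄ = (5 + 7 + 9 + 11 + 13 + 15 + 17)/7 = 11
Σ(x − x̄)² = 36 + 16 + 4 + 0 + 4 + 16 + 36 = 112
h = 1/7 + (2)²/112 = 0.142857 + 0.0357143 = 0.179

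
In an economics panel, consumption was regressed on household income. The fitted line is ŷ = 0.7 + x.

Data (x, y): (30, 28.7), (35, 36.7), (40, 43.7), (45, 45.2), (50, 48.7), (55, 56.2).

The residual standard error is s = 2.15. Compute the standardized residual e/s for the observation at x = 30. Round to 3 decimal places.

-0.930

ŷ = 0.7 + 30 = 30.7
e = 28.7 − 30.7 = -2
e/s = -2 / 2.15 = -0.930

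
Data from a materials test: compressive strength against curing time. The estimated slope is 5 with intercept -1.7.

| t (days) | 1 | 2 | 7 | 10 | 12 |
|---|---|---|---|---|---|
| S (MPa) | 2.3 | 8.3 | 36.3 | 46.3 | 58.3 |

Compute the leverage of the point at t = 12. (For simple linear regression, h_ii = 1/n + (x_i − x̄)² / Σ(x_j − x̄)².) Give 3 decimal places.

h = 0.536

t̄ = (1 + 2 + 7 + 10 + 12)/5 = 6.4
Σ(t − t̄)² = 29.16 + 19.36 + 0.36 + 12.96 + 31.36 = 93.2
h = 1/5 + (5.6)²/93.2 = 0.2 + 0.336481 = 0.536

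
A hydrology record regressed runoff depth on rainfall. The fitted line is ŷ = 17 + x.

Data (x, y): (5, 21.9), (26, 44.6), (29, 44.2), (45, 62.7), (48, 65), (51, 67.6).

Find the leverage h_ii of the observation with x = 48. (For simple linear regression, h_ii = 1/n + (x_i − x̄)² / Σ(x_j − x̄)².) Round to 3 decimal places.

h = 0.294

x̄ = (5 + 26 + 29 + 45 + 48 + 51)/6 = 34
Σ(x − x̄)² = 841 + 64 + 25 + 121 + 196 + 289 = 1536
h = 1/6 + (14)²/1536 = 0.166667 + 0.127604 = 0.294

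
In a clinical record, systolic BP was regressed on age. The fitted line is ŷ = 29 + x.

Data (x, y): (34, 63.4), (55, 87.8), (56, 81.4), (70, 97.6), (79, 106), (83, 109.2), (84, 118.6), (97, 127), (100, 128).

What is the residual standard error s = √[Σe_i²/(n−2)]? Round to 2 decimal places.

x=34: ŷ = 29 + 34 = 63; e = 63.4 − 63 = 0.4
x=55: ŷ = 29 + 55 = 84; e = 87.8 − 84 = 3.8
x=56: ŷ = 29 + 56 = 85; e = 81.4 − 85 = -3.6
x=70: ŷ = 29 + 70 = 99; e = 97.6 − 99 = -1.4
x=79: ŷ = 29 + 79 = 108; e = 106 − 108 = -2
x=83: ŷ = 29 + 83 = 112; e = 109.2 − 112 = -2.8
x=84: ŷ = 29 + 84 = 113; e = 118.6 − 113 = 5.6
x=97: ŷ = 29 + 97 = 126; e = 127 − 126 = 1
x=100: ŷ = 29 + 100 = 129; e = 128 − 129 = -1
SSE = 0.16 + 14.44 + 12.96 + 1.96 + 4 + 7.84 + 31.36 + 1 + 1 = 74.72
s = √(74.72/7) = √10.6743 ≈ 3.27

s = 3.27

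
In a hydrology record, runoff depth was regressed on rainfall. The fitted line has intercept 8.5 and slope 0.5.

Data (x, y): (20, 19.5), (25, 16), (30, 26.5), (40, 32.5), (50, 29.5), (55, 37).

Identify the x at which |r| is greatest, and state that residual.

x=20: ŷ = 8.5 + 0.5·20 = 18.5; r = 19.5 − 18.5 = 1
x=25: ŷ = 8.5 + 0.5·25 = 21; r = 16 − 21 = -5
x=30: ŷ = 8.5 + 0.5·30 = 23.5; r = 26.5 − 23.5 = 3
x=40: ŷ = 8.5 + 0.5·40 = 28.5; r = 32.5 − 28.5 = 4
x=50: ŷ = 8.5 + 0.5·50 = 33.5; r = 29.5 − 33.5 = -4
x=55: ŷ = 8.5 + 0.5·55 = 36; r = 37 − 36 = 1
Largest |r| is 5 at x = 25, residual -5.

x = 25, r = -5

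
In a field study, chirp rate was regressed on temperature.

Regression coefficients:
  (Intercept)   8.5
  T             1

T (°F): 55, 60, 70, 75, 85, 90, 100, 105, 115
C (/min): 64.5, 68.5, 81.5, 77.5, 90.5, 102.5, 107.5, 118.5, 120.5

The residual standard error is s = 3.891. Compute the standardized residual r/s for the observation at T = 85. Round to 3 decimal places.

ŷ = 8.5 + 85 = 93.5
r = 90.5 − 93.5 = -3
r/s = -3 / 3.891 = -0.771

-0.771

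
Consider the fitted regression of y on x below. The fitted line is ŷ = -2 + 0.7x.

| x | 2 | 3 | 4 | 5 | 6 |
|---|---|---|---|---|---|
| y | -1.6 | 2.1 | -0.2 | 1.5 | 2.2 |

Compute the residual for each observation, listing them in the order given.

-1, 2, -1, 0, 0

x=2: ŷ = -2 + 0.7·2 = -0.6; e = -1.6 − (-0.6) = -1
x=3: ŷ = -2 + 0.7·3 = 0.1; e = 2.1 − 0.1 = 2
x=4: ŷ = -2 + 0.7·4 = 0.8; e = -0.2 − 0.8 = -1
x=5: ŷ = -2 + 0.7·5 = 1.5; e = 1.5 − 1.5 = 0
x=6: ŷ = -2 + 0.7·6 = 2.2; e = 2.2 − 2.2 = 0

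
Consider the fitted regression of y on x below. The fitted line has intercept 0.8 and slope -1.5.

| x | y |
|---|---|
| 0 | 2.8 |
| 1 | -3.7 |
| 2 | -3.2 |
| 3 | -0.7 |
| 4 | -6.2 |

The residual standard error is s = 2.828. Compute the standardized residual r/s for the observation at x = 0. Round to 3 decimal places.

0.707

ŷ = 0.8 − 1.5·0 = 0.8
r = 2.8 − 0.8 = 2
r/s = 2 / 2.828 = 0.707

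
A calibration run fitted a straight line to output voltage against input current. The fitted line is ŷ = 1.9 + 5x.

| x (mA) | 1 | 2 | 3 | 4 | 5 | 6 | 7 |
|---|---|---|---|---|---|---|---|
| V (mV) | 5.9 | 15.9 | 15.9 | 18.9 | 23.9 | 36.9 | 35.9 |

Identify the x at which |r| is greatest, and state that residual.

x=1: ŷ = 1.9 + 5·1 = 6.9; r = 5.9 − 6.9 = -1
x=2: ŷ = 1.9 + 5·2 = 11.9; r = 15.9 − 11.9 = 4
x=3: ŷ = 1.9 + 5·3 = 16.9; r = 15.9 − 16.9 = -1
x=4: ŷ = 1.9 + 5·4 = 21.9; r = 18.9 − 21.9 = -3
x=5: ŷ = 1.9 + 5·5 = 26.9; r = 23.9 − 26.9 = -3
x=6: ŷ = 1.9 + 5·6 = 31.9; r = 36.9 − 31.9 = 5
x=7: ŷ = 1.9 + 5·7 = 36.9; r = 35.9 − 36.9 = -1
Largest |r| is 5 at x = 6, residual 5.

x = 6, r = 5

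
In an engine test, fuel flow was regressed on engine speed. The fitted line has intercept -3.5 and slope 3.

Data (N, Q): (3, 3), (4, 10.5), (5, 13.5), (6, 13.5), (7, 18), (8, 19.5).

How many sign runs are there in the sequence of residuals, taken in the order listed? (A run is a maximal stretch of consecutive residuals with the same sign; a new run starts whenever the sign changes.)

5 runs

N=3: Q̂ = -3.5 + 3·3 = 5.5; r = 3 − 5.5 = -2.5
N=4: Q̂ = -3.5 + 3·4 = 8.5; r = 10.5 − 8.5 = 2
N=5: Q̂ = -3.5 + 3·5 = 11.5; r = 13.5 − 11.5 = 2
N=6: Q̂ = -3.5 + 3·6 = 14.5; r = 13.5 − 14.5 = -1
N=7: Q̂ = -3.5 + 3·7 = 17.5; r = 18 − 17.5 = 0.5
N=8: Q̂ = -3.5 + 3·8 = 20.5; r = 19.5 − 20.5 = -1
Signs: − + + − + −
Runs: −×1, +×2, −×1, +×1, −×1 → 5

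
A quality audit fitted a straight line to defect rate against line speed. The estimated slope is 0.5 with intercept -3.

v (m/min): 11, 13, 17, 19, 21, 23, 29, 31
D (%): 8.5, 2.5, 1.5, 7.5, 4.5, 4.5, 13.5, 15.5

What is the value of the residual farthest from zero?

v=11: ŷ = -3 + 0.5·11 = 2.5; r = 8.5 − 2.5 = 6
v=13: ŷ = -3 + 0.5·13 = 3.5; r = 2.5 − 3.5 = -1
v=17: ŷ = -3 + 0.5·17 = 5.5; r = 1.5 − 5.5 = -4
v=19: ŷ = -3 + 0.5·19 = 6.5; r = 7.5 − 6.5 = 1
v=21: ŷ = -3 + 0.5·21 = 7.5; r = 4.5 − 7.5 = -3
v=23: ŷ = -3 + 0.5·23 = 8.5; r = 4.5 − 8.5 = -4
v=29: ŷ = -3 + 0.5·29 = 11.5; r = 13.5 − 11.5 = 2
v=31: ŷ = -3 + 0.5·31 = 12.5; r = 15.5 − 12.5 = 3
Largest |r| is 6 at v = 11, residual 6.

r = 6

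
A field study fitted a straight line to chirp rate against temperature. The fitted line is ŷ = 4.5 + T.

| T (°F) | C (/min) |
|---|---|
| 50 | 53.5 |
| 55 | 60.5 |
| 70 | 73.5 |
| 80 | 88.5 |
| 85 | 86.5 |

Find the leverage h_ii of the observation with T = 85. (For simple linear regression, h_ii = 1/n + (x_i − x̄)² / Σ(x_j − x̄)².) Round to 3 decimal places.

h = 0.511

T̄ = (50 + 55 + 70 + 80 + 85)/5 = 68
Σ(T − T̄)² = 324 + 169 + 4 + 144 + 289 = 930
h = 1/5 + (17)²/930 = 0.2 + 0.310753 = 0.511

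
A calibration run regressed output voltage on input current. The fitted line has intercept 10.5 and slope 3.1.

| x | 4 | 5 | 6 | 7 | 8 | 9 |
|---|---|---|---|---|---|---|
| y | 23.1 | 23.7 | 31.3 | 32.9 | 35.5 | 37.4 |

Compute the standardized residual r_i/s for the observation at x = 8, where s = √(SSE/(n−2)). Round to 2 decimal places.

x=4: ŷ = 10.5 + 3.1·4 = 22.9; r = 23.1 − 22.9 = 0.2
x=5: ŷ = 10.5 + 3.1·5 = 26; r = 23.7 − 26 = -2.3
x=6: ŷ = 10.5 + 3.1·6 = 29.1; r = 31.3 − 29.1 = 2.2
x=7: ŷ = 10.5 + 3.1·7 = 32.2; r = 32.9 − 32.2 = 0.7
x=8: ŷ = 10.5 + 3.1·8 = 35.3; r = 35.5 − 35.3 = 0.2
x=9: ŷ = 10.5 + 3.1·9 = 38.4; r = 37.4 − 38.4 = -1
SSE = 0.04 + 5.29 + 4.84 + 0.49 + 0.04 + 1 = 11.7
s = √(11.7/4) = 1.71026
r/s = 0.2 / 1.71026 = 0.12

0.12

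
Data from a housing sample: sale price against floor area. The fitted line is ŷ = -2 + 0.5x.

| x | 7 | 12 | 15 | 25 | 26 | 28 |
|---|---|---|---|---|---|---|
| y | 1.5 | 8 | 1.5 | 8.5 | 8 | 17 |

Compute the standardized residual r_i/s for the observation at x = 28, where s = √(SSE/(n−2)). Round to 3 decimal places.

x=7: ŷ = -2 + 0.5·7 = 1.5; r = 1.5 − 1.5 = 0
x=12: ŷ = -2 + 0.5·12 = 4; r = 8 − 4 = 4
x=15: ŷ = -2 + 0.5·15 = 5.5; r = 1.5 − 5.5 = -4
x=25: ŷ = -2 + 0.5·25 = 10.5; r = 8.5 − 10.5 = -2
x=26: ŷ = -2 + 0.5·26 = 11; r = 8 − 11 = -3
x=28: ŷ = -2 + 0.5·28 = 12; r = 17 − 12 = 5
SSE = 0 + 16 + 16 + 4 + 9 + 25 = 70
s = √(70/4) = 4.1833
r/s = 5 / 4.1833 = 1.195

1.195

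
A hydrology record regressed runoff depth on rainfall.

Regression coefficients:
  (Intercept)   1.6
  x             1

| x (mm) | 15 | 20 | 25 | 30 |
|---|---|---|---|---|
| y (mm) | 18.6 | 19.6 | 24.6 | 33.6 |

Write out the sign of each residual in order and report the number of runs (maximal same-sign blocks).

3 runs

x=15: ŷ = 1.6 + 15 = 16.6; e = 18.6 − 16.6 = 2
x=20: ŷ = 1.6 + 20 = 21.6; e = 19.6 − 21.6 = -2
x=25: ŷ = 1.6 + 25 = 26.6; e = 24.6 − 26.6 = -2
x=30: ŷ = 1.6 + 30 = 31.6; e = 33.6 − 31.6 = 2
Signs: + − − +
Runs: +×1, −×2, +×1 → 3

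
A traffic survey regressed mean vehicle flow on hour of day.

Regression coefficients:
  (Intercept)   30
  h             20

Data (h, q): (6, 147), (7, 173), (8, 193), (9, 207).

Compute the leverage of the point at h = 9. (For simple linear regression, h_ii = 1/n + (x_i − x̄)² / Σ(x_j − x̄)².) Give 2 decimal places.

h = 0.70

h̄ = (6 + 7 + 8 + 9)/4 = 7.5
Σ(h − h̄)² = 2.25 + 0.25 + 0.25 + 2.25 = 5
h = 1/4 + (1.5)²/5 = 0.25 + 0.45 = 0.70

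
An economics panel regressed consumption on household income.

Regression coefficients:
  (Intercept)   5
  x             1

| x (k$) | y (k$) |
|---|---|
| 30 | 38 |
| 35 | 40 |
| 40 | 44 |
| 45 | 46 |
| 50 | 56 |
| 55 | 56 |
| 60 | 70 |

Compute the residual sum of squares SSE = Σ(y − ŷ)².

SSE = 68

x=30: ŷ = 5 + 30 = 35; e = 38 − 35 = 3
x=35: ŷ = 5 + 35 = 40; e = 40 − 40 = 0
x=40: ŷ = 5 + 40 = 45; e = 44 − 45 = -1
x=45: ŷ = 5 + 45 = 50; e = 46 − 50 = -4
x=50: ŷ = 5 + 50 = 55; e = 56 − 55 = 1
x=55: ŷ = 5 + 55 = 60; e = 56 − 60 = -4
x=60: ŷ = 5 + 60 = 65; e = 70 − 65 = 5
SSE = 9 + 0 + 1 + 16 + 1 + 16 + 25 = 68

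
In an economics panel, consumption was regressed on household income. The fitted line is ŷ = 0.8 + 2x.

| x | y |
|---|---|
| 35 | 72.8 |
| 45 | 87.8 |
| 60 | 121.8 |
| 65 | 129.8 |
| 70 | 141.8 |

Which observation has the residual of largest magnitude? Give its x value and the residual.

x = 45, r = -3

x=35: ŷ = 0.8 + 2·35 = 70.8; r = 72.8 − 70.8 = 2
x=45: ŷ = 0.8 + 2·45 = 90.8; r = 87.8 − 90.8 = -3
x=60: ŷ = 0.8 + 2·60 = 120.8; r = 121.8 − 120.8 = 1
x=65: ŷ = 0.8 + 2·65 = 130.8; r = 129.8 − 130.8 = -1
x=70: ŷ = 0.8 + 2·70 = 140.8; r = 141.8 − 140.8 = 1
Largest |r| is 3 at x = 45, residual -3.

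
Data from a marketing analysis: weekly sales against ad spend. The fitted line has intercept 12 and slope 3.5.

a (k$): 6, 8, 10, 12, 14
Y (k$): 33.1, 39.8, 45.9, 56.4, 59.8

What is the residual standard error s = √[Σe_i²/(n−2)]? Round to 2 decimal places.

s = 1.68

a=6: ŷ = 12 + 3.5·6 = 33; e = 33.1 − 33 = 0.1
a=8: ŷ = 12 + 3.5·8 = 40; e = 39.8 − 40 = -0.2
a=10: ŷ = 12 + 3.5·10 = 47; e = 45.9 − 47 = -1.1
a=12: ŷ = 12 + 3.5·12 = 54; e = 56.4 − 54 = 2.4
a=14: ŷ = 12 + 3.5·14 = 61; e = 59.8 − 61 = -1.2
SSE = 0.01 + 0.04 + 1.21 + 5.76 + 1.44 = 8.46
s = √(8.46/3) = √2.82 ≈ 1.68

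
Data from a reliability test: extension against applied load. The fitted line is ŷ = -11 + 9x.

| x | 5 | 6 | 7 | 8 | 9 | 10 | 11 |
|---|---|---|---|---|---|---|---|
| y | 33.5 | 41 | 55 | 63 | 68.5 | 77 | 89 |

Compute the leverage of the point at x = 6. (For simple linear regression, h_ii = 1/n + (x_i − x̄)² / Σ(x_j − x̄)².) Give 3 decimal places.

h = 0.286

x̄ = (5 + 6 + 7 + 8 + 9 + 10 + 11)/7 = 8
Σ(x − x̄)² = 9 + 4 + 1 + 0 + 1 + 4 + 9 = 28
h = 1/7 + (-2)²/28 = 0.142857 + 0.142857 = 0.286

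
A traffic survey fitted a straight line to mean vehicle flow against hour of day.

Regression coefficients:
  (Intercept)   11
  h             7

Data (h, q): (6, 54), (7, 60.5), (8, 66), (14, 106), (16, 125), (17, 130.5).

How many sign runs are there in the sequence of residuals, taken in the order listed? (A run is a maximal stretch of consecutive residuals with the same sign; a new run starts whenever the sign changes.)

h=6: ŷ = 11 + 7·6 = 53; r = 54 − 53 = 1
h=7: ŷ = 11 + 7·7 = 60; r = 60.5 − 60 = 0.5
h=8: ŷ = 11 + 7·8 = 67; r = 66 − 67 = -1
h=14: ŷ = 11 + 7·14 = 109; r = 106 − 109 = -3
h=16: ŷ = 11 + 7·16 = 123; r = 125 − 123 = 2
h=17: ŷ = 11 + 7·17 = 130; r = 130.5 − 130 = 0.5
Signs: + + − − + +
Runs: +×2, −×2, +×2 → 3

3 runs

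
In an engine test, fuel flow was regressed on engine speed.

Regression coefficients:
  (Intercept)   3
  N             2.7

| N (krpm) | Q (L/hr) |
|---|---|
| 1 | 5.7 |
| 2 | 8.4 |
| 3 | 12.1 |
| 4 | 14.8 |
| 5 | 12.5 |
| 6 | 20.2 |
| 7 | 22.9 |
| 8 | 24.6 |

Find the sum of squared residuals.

SSE = 20

N=1: ŷ = 3 + 2.7·1 = 5.7; r = 5.7 − 5.7 = 0
N=2: ŷ = 3 + 2.7·2 = 8.4; r = 8.4 − 8.4 = 0
N=3: ŷ = 3 + 2.7·3 = 11.1; r = 12.1 − 11.1 = 1
N=4: ŷ = 3 + 2.7·4 = 13.8; r = 14.8 − 13.8 = 1
N=5: ŷ = 3 + 2.7·5 = 16.5; r = 12.5 − 16.5 = -4
N=6: ŷ = 3 + 2.7·6 = 19.2; r = 20.2 − 19.2 = 1
N=7: ŷ = 3 + 2.7·7 = 21.9; r = 22.9 − 21.9 = 1
N=8: ŷ = 3 + 2.7·8 = 24.6; r = 24.6 − 24.6 = 0
SSE = 0 + 0 + 1 + 1 + 16 + 1 + 1 + 0 = 20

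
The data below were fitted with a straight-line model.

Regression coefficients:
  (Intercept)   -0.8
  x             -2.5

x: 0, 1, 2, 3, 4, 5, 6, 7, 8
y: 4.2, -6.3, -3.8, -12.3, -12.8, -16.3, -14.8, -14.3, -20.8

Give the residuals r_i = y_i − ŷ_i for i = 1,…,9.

x=0: ŷ = -0.8 − 2.5·0 = -0.8; r = 4.2 − (-0.8) = 5
x=1: ŷ = -0.8 − 2.5·1 = -3.3; r = -6.3 − (-3.3) = -3
x=2: ŷ = -0.8 − 2.5·2 = -5.8; r = -3.8 − (-5.8) = 2
x=3: ŷ = -0.8 − 2.5·3 = -8.3; r = -12.3 − (-8.3) = -4
x=4: ŷ = -0.8 − 2.5·4 = -10.8; r = -12.8 − (-10.8) = -2
x=5: ŷ = -0.8 − 2.5·5 = -13.3; r = -16.3 − (-13.3) = -3
x=6: ŷ = -0.8 − 2.5·6 = -15.8; r = -14.8 − (-15.8) = 1
x=7: ŷ = -0.8 − 2.5·7 = -18.3; r = -14.3 − (-18.3) = 4
x=8: ŷ = -0.8 − 2.5·8 = -20.8; r = -20.8 − (-20.8) = 0

5, -3, 2, -4, -2, -3, 1, 4, 0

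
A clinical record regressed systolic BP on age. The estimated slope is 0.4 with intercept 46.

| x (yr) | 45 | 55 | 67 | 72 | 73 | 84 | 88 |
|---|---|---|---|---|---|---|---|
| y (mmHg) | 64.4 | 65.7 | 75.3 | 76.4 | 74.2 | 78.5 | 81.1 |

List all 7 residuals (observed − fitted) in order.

x=45: ŷ = 46 + 0.4·45 = 64; r = 64.4 − 64 = 0.4
x=55: ŷ = 46 + 0.4·55 = 68; r = 65.7 − 68 = -2.3
x=67: ŷ = 46 + 0.4·67 = 72.8; r = 75.3 − 72.8 = 2.5
x=72: ŷ = 46 + 0.4·72 = 74.8; r = 76.4 − 74.8 = 1.6
x=73: ŷ = 46 + 0.4·73 = 75.2; r = 74.2 − 75.2 = -1
x=84: ŷ = 46 + 0.4·84 = 79.6; r = 78.5 − 79.6 = -1.1
x=88: ŷ = 46 + 0.4·88 = 81.2; r = 81.1 − 81.2 = -0.1

0.4, -2.3, 2.5, 1.6, -1, -1.1, -0.1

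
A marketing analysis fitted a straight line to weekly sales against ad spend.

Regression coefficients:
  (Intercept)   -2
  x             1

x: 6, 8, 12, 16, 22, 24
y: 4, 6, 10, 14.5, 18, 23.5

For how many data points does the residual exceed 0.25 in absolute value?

x=6: ŷ = -2 + 6 = 4; r = 4 − 4 = 0
x=8: ŷ = -2 + 8 = 6; r = 6 − 6 = 0
x=12: ŷ = -2 + 12 = 10; r = 10 − 10 = 0
x=16: ŷ = -2 + 16 = 14; r = 14.5 − 14 = 0.5
x=22: ŷ = -2 + 22 = 20; r = 18 − 20 = -2
x=24: ŷ = -2 + 24 = 22; r = 23.5 − 22 = 1.5
|r| > 0.25: x=16 (|r|=0.5), x=22 (|r|=2), x=24 (|r|=1.5) → 3

3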